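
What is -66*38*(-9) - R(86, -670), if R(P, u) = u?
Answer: 23242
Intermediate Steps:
-66*38*(-9) - R(86, -670) = -66*38*(-9) - 1*(-670) = -2508*(-9) + 670 = 22572 + 670 = 23242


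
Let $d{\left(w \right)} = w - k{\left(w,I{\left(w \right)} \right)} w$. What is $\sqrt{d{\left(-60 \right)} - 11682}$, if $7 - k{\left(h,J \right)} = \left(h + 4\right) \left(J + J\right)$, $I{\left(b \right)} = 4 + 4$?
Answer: $\sqrt{42438} \approx 206.0$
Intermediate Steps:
$I{\left(b \right)} = 8$
$k{\left(h,J \right)} = 7 - 2 J \left(4 + h\right)$ ($k{\left(h,J \right)} = 7 - \left(h + 4\right) \left(J + J\right) = 7 - \left(4 + h\right) 2 J = 7 - 2 J \left(4 + h\right)$)
$d{\left(w \right)} = w - w \left(-57 - 16 w\right)$ ($d{\left(w \right)} = w - \left(7 - 64 - 16 w\right) w = w - \left(-57 - 16 w\right) w = w - w \left(-57 - 16 w\right)$)
$\sqrt{d{\left(-60 \right)} - 11682} = \sqrt{2 \left(-60\right) \left(29 + 8 \left(-60\right)\right) - 11682} = \sqrt{2 \left(-60\right) \left(29 - 480\right) - 11682} = \sqrt{2 \left(-60\right) \left(-451\right) - 11682} = \sqrt{54120 - 11682} = \sqrt{42438}$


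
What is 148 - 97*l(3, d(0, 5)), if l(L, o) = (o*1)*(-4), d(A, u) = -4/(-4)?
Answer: 536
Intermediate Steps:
d(A, u) = 1 (d(A, u) = -4*(-¼) = 1)
l(L, o) = -4*o (l(L, o) = o*(-4) = -4*o)
148 - 97*l(3, d(0, 5)) = 148 - (-388) = 148 - 97*(-4) = 148 + 388 = 536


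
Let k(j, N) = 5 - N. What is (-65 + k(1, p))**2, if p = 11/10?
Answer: 373321/100 ≈ 3733.2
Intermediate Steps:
p = 11/10 (p = 11*(1/10) = 11/10 ≈ 1.1000)
(-65 + k(1, p))**2 = (-65 + (5 - 1*11/10))**2 = (-65 + (5 - 11/10))**2 = (-65 + 39/10)**2 = (-611/10)**2 = 373321/100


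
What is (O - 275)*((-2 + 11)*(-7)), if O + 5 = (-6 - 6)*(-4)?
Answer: 14616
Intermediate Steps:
O = 43 (O = -5 + (-6 - 6)*(-4) = -5 - 12*(-4) = -5 + 48 = 43)
(O - 275)*((-2 + 11)*(-7)) = (43 - 275)*((-2 + 11)*(-7)) = -2088*(-7) = -232*(-63) = 14616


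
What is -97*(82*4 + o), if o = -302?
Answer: -2522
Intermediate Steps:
-97*(82*4 + o) = -97*(82*4 - 302) = -97*(328 - 302) = -97*26 = -2522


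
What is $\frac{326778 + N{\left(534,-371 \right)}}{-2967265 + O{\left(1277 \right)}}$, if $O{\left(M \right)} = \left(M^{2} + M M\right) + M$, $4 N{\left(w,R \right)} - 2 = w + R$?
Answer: $\frac{145253}{131320} \approx 1.1061$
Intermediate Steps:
$N{\left(w,R \right)} = \frac{1}{2} + \frac{R}{4} + \frac{w}{4}$ ($N{\left(w,R \right)} = \frac{1}{2} + \frac{w + R}{4} = \frac{1}{2} + \frac{R + w}{4} = \frac{1}{2} + \left(\frac{R}{4} + \frac{w}{4}\right) = \frac{1}{2} + \frac{R}{4} + \frac{w}{4}$)
$O{\left(M \right)} = M + 2 M^{2}$ ($O{\left(M \right)} = \left(M^{2} + M^{2}\right) + M = 2 M^{2} + M = M + 2 M^{2}$)
$\frac{326778 + N{\left(534,-371 \right)}}{-2967265 + O{\left(1277 \right)}} = \frac{326778 + \left(\frac{1}{2} + \frac{1}{4} \left(-371\right) + \frac{1}{4} \cdot 534\right)}{-2967265 + 1277 \left(1 + 2 \cdot 1277\right)} = \frac{326778 + \left(\frac{1}{2} - \frac{371}{4} + \frac{267}{2}\right)}{-2967265 + 1277 \left(1 + 2554\right)} = \frac{326778 + \frac{165}{4}}{-2967265 + 1277 \cdot 2555} = \frac{1307277}{4 \left(-2967265 + 3262735\right)} = \frac{1307277}{4 \cdot 295470} = \frac{1307277}{4} \cdot \frac{1}{295470} = \frac{145253}{131320}$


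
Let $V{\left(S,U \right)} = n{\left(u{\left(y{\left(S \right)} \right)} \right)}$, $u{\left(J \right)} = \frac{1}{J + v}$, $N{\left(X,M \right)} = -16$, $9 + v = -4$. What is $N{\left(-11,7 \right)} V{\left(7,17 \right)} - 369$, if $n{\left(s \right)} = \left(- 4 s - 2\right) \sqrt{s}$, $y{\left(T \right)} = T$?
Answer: $-369 + \frac{32 i \sqrt{6}}{9} \approx -369.0 + 8.7093 i$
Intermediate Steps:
$v = -13$ ($v = -9 - 4 = -13$)
$u{\left(J \right)} = \frac{1}{-13 + J}$ ($u{\left(J \right)} = \frac{1}{J - 13} = \frac{1}{-13 + J}$)
$n{\left(s \right)} = \sqrt{s} \left(-2 - 4 s\right)$ ($n{\left(s \right)} = \left(-2 - 4 s\right) \sqrt{s} = \sqrt{s} \left(-2 - 4 s\right)$)
$V{\left(S,U \right)} = \sqrt{\frac{1}{-13 + S}} \left(-2 - \frac{4}{-13 + S}\right)$
$N{\left(-11,7 \right)} V{\left(7,17 \right)} - 369 = - 16 \frac{2 \sqrt{\frac{1}{-13 + 7}} \left(11 - 7\right)}{-13 + 7} - 369 = - 16 \frac{2 \sqrt{\frac{1}{-6}} \left(11 - 7\right)}{-6} - 369 = - 16 \cdot 2 \sqrt{- \frac{1}{6}} \left(- \frac{1}{6}\right) 4 - 369 = - 16 \cdot 2 \frac{i \sqrt{6}}{6} \left(- \frac{1}{6}\right) 4 - 369 = - 16 \left(- \frac{2 i \sqrt{6}}{9}\right) - 369 = \frac{32 i \sqrt{6}}{9} - 369 = -369 + \frac{32 i \sqrt{6}}{9}$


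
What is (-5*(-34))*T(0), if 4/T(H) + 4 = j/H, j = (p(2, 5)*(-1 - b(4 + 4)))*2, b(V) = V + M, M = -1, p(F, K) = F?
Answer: 0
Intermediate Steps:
b(V) = -1 + V (b(V) = V - 1 = -1 + V)
j = -32 (j = (2*(-1 - (-1 + (4 + 4))))*2 = (2*(-1 - (-1 + 8)))*2 = (2*(-1 - 1*7))*2 = (2*(-1 - 7))*2 = (2*(-8))*2 = -16*2 = -32)
T(H) = 4/(-4 - 32/H)
(-5*(-34))*T(0) = (-5*(-34))*(-1*0/(8 + 0)) = 170*(-1*0/8) = 170*(-1*0*⅛) = 170*0 = 0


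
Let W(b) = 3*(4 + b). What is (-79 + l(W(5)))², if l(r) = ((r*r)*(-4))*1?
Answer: 8970025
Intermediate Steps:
W(b) = 12 + 3*b
l(r) = -4*r² (l(r) = (r²*(-4))*1 = -4*r²*1 = -4*r²)
(-79 + l(W(5)))² = (-79 - 4*(12 + 3*5)²)² = (-79 - 4*(12 + 15)²)² = (-79 - 4*27²)² = (-79 - 4*729)² = (-79 - 2916)² = (-2995)² = 8970025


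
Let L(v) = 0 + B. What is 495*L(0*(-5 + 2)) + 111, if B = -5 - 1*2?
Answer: -3354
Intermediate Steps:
B = -7 (B = -5 - 2 = -7)
L(v) = -7 (L(v) = 0 - 7 = -7)
495*L(0*(-5 + 2)) + 111 = 495*(-7) + 111 = -3465 + 111 = -3354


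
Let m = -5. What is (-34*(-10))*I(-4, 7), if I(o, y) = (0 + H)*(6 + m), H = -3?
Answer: -1020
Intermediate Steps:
I(o, y) = -3 (I(o, y) = (0 - 3)*(6 - 5) = -3*1 = -3)
(-34*(-10))*I(-4, 7) = -34*(-10)*(-3) = 340*(-3) = -1020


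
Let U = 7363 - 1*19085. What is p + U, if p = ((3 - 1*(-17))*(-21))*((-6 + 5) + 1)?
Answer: -11722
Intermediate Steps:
U = -11722 (U = 7363 - 19085 = -11722)
p = 0 (p = ((3 + 17)*(-21))*(-1 + 1) = (20*(-21))*0 = -420*0 = 0)
p + U = 0 - 11722 = -11722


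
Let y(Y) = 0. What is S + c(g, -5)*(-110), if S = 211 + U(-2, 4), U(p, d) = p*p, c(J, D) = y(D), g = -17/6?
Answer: 215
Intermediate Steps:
g = -17/6 (g = -17*1/6 = -17/6 ≈ -2.8333)
c(J, D) = 0
U(p, d) = p**2
S = 215 (S = 211 + (-2)**2 = 211 + 4 = 215)
S + c(g, -5)*(-110) = 215 + 0*(-110) = 215 + 0 = 215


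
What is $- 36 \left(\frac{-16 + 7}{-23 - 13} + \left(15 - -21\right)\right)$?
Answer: $-1305$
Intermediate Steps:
$- 36 \left(\frac{-16 + 7}{-23 - 13} + \left(15 - -21\right)\right) = - 36 \left(- \frac{9}{-36} + \left(15 + 21\right)\right) = - 36 \left(\left(-9\right) \left(- \frac{1}{36}\right) + 36\right) = - 36 \left(\frac{1}{4} + 36\right) = \left(-36\right) \frac{145}{4} = -1305$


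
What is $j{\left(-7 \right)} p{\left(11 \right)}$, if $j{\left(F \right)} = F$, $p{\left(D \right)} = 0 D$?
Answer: $0$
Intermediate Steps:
$p{\left(D \right)} = 0$
$j{\left(-7 \right)} p{\left(11 \right)} = \left(-7\right) 0 = 0$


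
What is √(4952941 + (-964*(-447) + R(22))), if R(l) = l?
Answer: √5383871 ≈ 2320.3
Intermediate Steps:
√(4952941 + (-964*(-447) + R(22))) = √(4952941 + (-964*(-447) + 22)) = √(4952941 + (430908 + 22)) = √(4952941 + 430930) = √5383871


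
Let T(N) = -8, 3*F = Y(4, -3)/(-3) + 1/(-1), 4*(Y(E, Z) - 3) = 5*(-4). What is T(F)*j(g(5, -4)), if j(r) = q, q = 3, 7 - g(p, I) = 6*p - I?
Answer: -24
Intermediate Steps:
g(p, I) = 7 + I - 6*p (g(p, I) = 7 - (6*p - I) = 7 - (-I + 6*p) = 7 + (I - 6*p) = 7 + I - 6*p)
Y(E, Z) = -2 (Y(E, Z) = 3 + (5*(-4))/4 = 3 + (¼)*(-20) = 3 - 5 = -2)
j(r) = 3
F = -⅑ (F = (-2/(-3) + 1/(-1))/3 = (-2*(-⅓) + 1*(-1))/3 = (⅔ - 1)/3 = (⅓)*(-⅓) = -⅑ ≈ -0.11111)
T(F)*j(g(5, -4)) = -8*3 = -24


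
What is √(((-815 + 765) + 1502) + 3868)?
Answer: 2*√1330 ≈ 72.938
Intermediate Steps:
√(((-815 + 765) + 1502) + 3868) = √((-50 + 1502) + 3868) = √(1452 + 3868) = √5320 = 2*√1330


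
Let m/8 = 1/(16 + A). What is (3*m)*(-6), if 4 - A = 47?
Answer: 16/3 ≈ 5.3333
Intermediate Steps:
A = -43 (A = 4 - 1*47 = 4 - 47 = -43)
m = -8/27 (m = 8/(16 - 43) = 8/(-27) = 8*(-1/27) = -8/27 ≈ -0.29630)
(3*m)*(-6) = (3*(-8/27))*(-6) = -8/9*(-6) = 16/3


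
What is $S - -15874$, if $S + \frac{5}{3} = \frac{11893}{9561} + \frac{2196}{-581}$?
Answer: $\frac{88155789076}{5554941} \approx 15870.0$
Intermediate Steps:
$S = - \frac{23344358}{5554941}$ ($S = - \frac{5}{3} + \left(\frac{11893}{9561} + \frac{2196}{-581}\right) = - \frac{5}{3} + \left(11893 \cdot \frac{1}{9561} + 2196 \left(- \frac{1}{581}\right)\right) = - \frac{5}{3} + \left(\frac{11893}{9561} - \frac{2196}{581}\right) = - \frac{5}{3} - \frac{14086123}{5554941} = - \frac{23344358}{5554941} \approx -4.2024$)
$S - -15874 = - \frac{23344358}{5554941} - -15874 = - \frac{23344358}{5554941} + 15874 = \frac{88155789076}{5554941}$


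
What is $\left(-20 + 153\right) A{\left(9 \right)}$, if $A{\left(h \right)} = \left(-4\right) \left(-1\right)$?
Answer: $532$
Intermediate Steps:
$A{\left(h \right)} = 4$
$\left(-20 + 153\right) A{\left(9 \right)} = \left(-20 + 153\right) 4 = 133 \cdot 4 = 532$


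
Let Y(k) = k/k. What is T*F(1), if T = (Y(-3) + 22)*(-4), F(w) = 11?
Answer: -1012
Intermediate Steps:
Y(k) = 1
T = -92 (T = (1 + 22)*(-4) = 23*(-4) = -92)
T*F(1) = -92*11 = -1012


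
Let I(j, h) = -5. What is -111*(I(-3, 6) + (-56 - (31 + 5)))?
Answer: 10767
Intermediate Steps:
-111*(I(-3, 6) + (-56 - (31 + 5))) = -111*(-5 + (-56 - (31 + 5))) = -111*(-5 + (-56 - 1*36)) = -111*(-5 + (-56 - 36)) = -111*(-5 - 92) = -111*(-97) = 10767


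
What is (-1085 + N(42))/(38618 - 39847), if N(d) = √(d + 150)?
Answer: 1085/1229 - 8*√3/1229 ≈ 0.87156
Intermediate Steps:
N(d) = √(150 + d)
(-1085 + N(42))/(38618 - 39847) = (-1085 + √(150 + 42))/(38618 - 39847) = (-1085 + √192)/(-1229) = (-1085 + 8*√3)*(-1/1229) = 1085/1229 - 8*√3/1229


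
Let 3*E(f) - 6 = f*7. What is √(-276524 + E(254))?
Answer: 2*I*√620841/3 ≈ 525.29*I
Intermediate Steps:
E(f) = 2 + 7*f/3 (E(f) = 2 + (f*7)/3 = 2 + (7*f)/3 = 2 + 7*f/3)
√(-276524 + E(254)) = √(-276524 + (2 + (7/3)*254)) = √(-276524 + (2 + 1778/3)) = √(-276524 + 1784/3) = √(-827788/3) = 2*I*√620841/3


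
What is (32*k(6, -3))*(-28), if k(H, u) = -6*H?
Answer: 32256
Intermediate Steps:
(32*k(6, -3))*(-28) = (32*(-6*6))*(-28) = (32*(-36))*(-28) = -1152*(-28) = 32256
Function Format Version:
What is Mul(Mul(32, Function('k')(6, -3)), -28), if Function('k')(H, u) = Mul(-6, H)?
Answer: 32256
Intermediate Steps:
Mul(Mul(32, Function('k')(6, -3)), -28) = Mul(Mul(32, Mul(-6, 6)), -28) = Mul(Mul(32, -36), -28) = Mul(-1152, -28) = 32256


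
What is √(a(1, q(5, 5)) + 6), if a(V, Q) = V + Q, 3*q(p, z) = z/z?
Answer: √66/3 ≈ 2.7080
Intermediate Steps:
q(p, z) = ⅓ (q(p, z) = (z/z)/3 = (⅓)*1 = ⅓)
a(V, Q) = Q + V
√(a(1, q(5, 5)) + 6) = √((⅓ + 1) + 6) = √(4/3 + 6) = √(22/3) = √66/3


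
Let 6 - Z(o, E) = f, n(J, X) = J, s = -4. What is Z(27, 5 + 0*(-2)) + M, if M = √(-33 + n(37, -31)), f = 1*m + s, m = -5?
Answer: 17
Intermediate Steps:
f = -9 (f = 1*(-5) - 4 = -5 - 4 = -9)
Z(o, E) = 15 (Z(o, E) = 6 - 1*(-9) = 6 + 9 = 15)
M = 2 (M = √(-33 + 37) = √4 = 2)
Z(27, 5 + 0*(-2)) + M = 15 + 2 = 17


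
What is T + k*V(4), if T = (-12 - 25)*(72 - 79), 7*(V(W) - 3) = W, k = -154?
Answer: -291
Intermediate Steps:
V(W) = 3 + W/7
T = 259 (T = -37*(-7) = 259)
T + k*V(4) = 259 - 154*(3 + (⅐)*4) = 259 - 154*(3 + 4/7) = 259 - 154*25/7 = 259 - 550 = -291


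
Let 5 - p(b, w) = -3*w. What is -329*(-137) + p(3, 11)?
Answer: 45111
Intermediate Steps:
p(b, w) = 5 + 3*w (p(b, w) = 5 - (-3)*w = 5 + 3*w)
-329*(-137) + p(3, 11) = -329*(-137) + (5 + 3*11) = 45073 + (5 + 33) = 45073 + 38 = 45111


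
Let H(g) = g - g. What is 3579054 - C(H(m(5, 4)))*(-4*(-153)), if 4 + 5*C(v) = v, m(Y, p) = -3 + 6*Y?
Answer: 17897718/5 ≈ 3.5795e+6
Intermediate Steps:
H(g) = 0
C(v) = -4/5 + v/5
3579054 - C(H(m(5, 4)))*(-4*(-153)) = 3579054 - (-4/5 + (1/5)*0)*(-4*(-153)) = 3579054 - (-4/5 + 0)*612 = 3579054 - (-4)*612/5 = 3579054 - 1*(-2448/5) = 3579054 + 2448/5 = 17897718/5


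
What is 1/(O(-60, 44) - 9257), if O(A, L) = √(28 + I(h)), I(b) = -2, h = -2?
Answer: -9257/85692023 - √26/85692023 ≈ -0.00010809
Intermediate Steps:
O(A, L) = √26 (O(A, L) = √(28 - 2) = √26)
1/(O(-60, 44) - 9257) = 1/(√26 - 9257) = 1/(-9257 + √26)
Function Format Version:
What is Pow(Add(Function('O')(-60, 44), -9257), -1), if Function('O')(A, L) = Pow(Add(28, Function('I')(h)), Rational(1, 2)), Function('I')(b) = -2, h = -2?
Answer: Add(Rational(-9257, 85692023), Mul(Rational(-1, 85692023), Pow(26, Rational(1, 2)))) ≈ -0.00010809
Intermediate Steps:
Function('O')(A, L) = Pow(26, Rational(1, 2)) (Function('O')(A, L) = Pow(Add(28, -2), Rational(1, 2)) = Pow(26, Rational(1, 2)))
Pow(Add(Function('O')(-60, 44), -9257), -1) = Pow(Add(Pow(26, Rational(1, 2)), -9257), -1) = Pow(Add(-9257, Pow(26, Rational(1, 2))), -1)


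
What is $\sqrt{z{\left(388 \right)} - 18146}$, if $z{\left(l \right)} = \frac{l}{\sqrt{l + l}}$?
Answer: $\sqrt{-18146 + \sqrt{194}} \approx 134.66 i$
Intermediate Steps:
$z{\left(l \right)} = \frac{\sqrt{2} \sqrt{l}}{2}$ ($z{\left(l \right)} = \frac{l}{\sqrt{2 l}} = \frac{l}{\sqrt{2} \sqrt{l}} = l \frac{\sqrt{2}}{2 \sqrt{l}} = \frac{\sqrt{2} \sqrt{l}}{2}$)
$\sqrt{z{\left(388 \right)} - 18146} = \sqrt{\frac{\sqrt{2} \sqrt{388}}{2} - 18146} = \sqrt{\frac{\sqrt{2} \cdot 2 \sqrt{97}}{2} - 18146} = \sqrt{\sqrt{194} - 18146} = \sqrt{-18146 + \sqrt{194}}$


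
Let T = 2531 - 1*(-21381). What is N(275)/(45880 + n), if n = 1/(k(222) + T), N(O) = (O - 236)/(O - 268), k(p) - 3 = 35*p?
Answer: 31685/260921913 ≈ 0.00012143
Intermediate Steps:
k(p) = 3 + 35*p
T = 23912 (T = 2531 + 21381 = 23912)
N(O) = (-236 + O)/(-268 + O)
n = 1/31685 (n = 1/((3 + 35*222) + 23912) = 1/((3 + 7770) + 23912) = 1/(7773 + 23912) = 1/31685 ≈ 3.1561e-5)
N(275)/(45880 + n) = ((-236 + 275)/(-268 + 275))/(45880 + 1/31685) = (39/7)/(1453707801/31685) = ((⅐)*39)*(31685/1453707801) = (39/7)*(31685/1453707801) = 31685/260921913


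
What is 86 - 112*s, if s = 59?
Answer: -6522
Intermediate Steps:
86 - 112*s = 86 - 112*59 = 86 - 6608 = -6522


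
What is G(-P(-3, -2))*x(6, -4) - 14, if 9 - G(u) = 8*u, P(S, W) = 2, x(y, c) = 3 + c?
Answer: -39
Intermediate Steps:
G(u) = 9 - 8*u
G(-P(-3, -2))*x(6, -4) - 14 = (9 - (-8)*2)*(3 - 4) - 14 = (9 - 8*(-2))*(-1) - 14 = (9 + 16)*(-1) - 14 = 25*(-1) - 14 = -25 - 14 = -39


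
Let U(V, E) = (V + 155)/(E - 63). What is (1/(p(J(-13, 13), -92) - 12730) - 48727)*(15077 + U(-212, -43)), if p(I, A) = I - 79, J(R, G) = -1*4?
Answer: -498915267674194/679089 ≈ -7.3468e+8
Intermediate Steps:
J(R, G) = -4
p(I, A) = -79 + I
U(V, E) = (155 + V)/(-63 + E)
(1/(p(J(-13, 13), -92) - 12730) - 48727)*(15077 + U(-212, -43)) = (1/((-79 - 4) - 12730) - 48727)*(15077 + (155 - 212)/(-63 - 43)) = (1/(-83 - 12730) - 48727)*(15077 - 57/(-106)) = (1/(-12813) - 48727)*(15077 - 1/106*(-57)) = (-1/12813 - 48727)*(15077 + 57/106) = -624339052/12813*1598219/106 = -498915267674194/679089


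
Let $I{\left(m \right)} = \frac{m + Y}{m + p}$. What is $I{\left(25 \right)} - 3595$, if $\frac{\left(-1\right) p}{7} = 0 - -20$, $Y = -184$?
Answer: $- \frac{413266}{115} \approx -3593.6$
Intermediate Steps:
$p = -140$ ($p = - 7 \left(0 - -20\right) = - 7 \left(0 + 20\right) = \left(-7\right) 20 = -140$)
$I{\left(m \right)} = \frac{-184 + m}{-140 + m}$ ($I{\left(m \right)} = \frac{m - 184}{m - 140} = \frac{-184 + m}{-140 + m}$)
$I{\left(25 \right)} - 3595 = \frac{-184 + 25}{-140 + 25} - 3595 = \frac{1}{-115} \left(-159\right) - 3595 = \left(- \frac{1}{115}\right) \left(-159\right) - 3595 = \frac{159}{115} - 3595 = - \frac{413266}{115}$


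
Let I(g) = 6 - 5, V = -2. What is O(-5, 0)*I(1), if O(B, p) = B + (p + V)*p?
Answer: -5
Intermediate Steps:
I(g) = 1
O(B, p) = B + p*(-2 + p) (O(B, p) = B + (p - 2)*p = B + (-2 + p)*p = B + p*(-2 + p))
O(-5, 0)*I(1) = (-5 + 0² - 2*0)*1 = (-5 + 0 + 0)*1 = -5*1 = -5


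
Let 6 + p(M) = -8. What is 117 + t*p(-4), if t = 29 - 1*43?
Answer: 313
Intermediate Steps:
p(M) = -14 (p(M) = -6 - 8 = -14)
t = -14 (t = 29 - 43 = -14)
117 + t*p(-4) = 117 - 14*(-14) = 117 + 196 = 313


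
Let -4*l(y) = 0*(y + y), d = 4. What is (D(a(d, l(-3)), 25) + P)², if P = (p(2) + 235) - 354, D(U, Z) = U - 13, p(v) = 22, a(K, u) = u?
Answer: 12100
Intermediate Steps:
l(y) = 0 (l(y) = -0*(y + y) = -0*2*y = -¼*0 = 0)
D(U, Z) = -13 + U
P = -97 (P = (22 + 235) - 354 = 257 - 354 = -97)
(D(a(d, l(-3)), 25) + P)² = ((-13 + 0) - 97)² = (-13 - 97)² = (-110)² = 12100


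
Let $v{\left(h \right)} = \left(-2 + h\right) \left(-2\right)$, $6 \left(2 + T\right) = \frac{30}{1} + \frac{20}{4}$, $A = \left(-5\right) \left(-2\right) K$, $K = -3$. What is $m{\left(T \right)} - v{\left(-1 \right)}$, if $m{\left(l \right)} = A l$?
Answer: $-121$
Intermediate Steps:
$A = -30$ ($A = \left(-5\right) \left(-2\right) \left(-3\right) = 10 \left(-3\right) = -30$)
$T = \frac{23}{6}$ ($T = -2 + \frac{\frac{30}{1} + \frac{20}{4}}{6} = -2 + \frac{30 \cdot 1 + 20 \cdot \frac{1}{4}}{6} = -2 + \frac{30 + 5}{6} = -2 + \frac{1}{6} \cdot 35 = -2 + \frac{35}{6} = \frac{23}{6} \approx 3.8333$)
$v{\left(h \right)} = 4 - 2 h$
$m{\left(l \right)} = - 30 l$
$m{\left(T \right)} - v{\left(-1 \right)} = \left(-30\right) \frac{23}{6} - \left(4 - -2\right) = -115 - \left(4 + 2\right) = -115 - 6 = -121$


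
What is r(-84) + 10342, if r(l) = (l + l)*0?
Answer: 10342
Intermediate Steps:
r(l) = 0 (r(l) = (2*l)*0 = 0)
r(-84) + 10342 = 0 + 10342 = 10342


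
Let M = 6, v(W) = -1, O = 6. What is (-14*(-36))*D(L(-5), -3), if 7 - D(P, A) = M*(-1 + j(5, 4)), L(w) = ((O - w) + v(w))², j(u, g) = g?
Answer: -5544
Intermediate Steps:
L(w) = (5 - w)² (L(w) = ((6 - w) - 1)² = (5 - w)²)
D(P, A) = -11 (D(P, A) = 7 - 6*(-1 + 4) = 7 - 6*3 = 7 - 1*18 = 7 - 18 = -11)
(-14*(-36))*D(L(-5), -3) = -14*(-36)*(-11) = 504*(-11) = -5544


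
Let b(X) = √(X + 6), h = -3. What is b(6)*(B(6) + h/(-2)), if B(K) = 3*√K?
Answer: 3*√3 + 18*√2 ≈ 30.652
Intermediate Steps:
b(X) = √(6 + X)
b(6)*(B(6) + h/(-2)) = √(6 + 6)*(3*√6 - 3/(-2)) = √12*(3*√6 - 3*(-½)) = (2*√3)*(3*√6 + 3/2) = (2*√3)*(3/2 + 3*√6) = 2*√3*(3/2 + 3*√6)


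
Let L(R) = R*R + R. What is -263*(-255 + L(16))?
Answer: -4471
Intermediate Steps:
L(R) = R + R² (L(R) = R² + R = R + R²)
-263*(-255 + L(16)) = -263*(-255 + 16*(1 + 16)) = -263*(-255 + 16*17) = -263*(-255 + 272) = -263*17 = -4471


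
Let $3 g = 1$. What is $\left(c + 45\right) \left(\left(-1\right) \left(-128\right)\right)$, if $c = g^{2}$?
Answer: $\frac{51968}{9} \approx 5774.2$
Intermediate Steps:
$g = \frac{1}{3}$ ($g = \frac{1}{3} \cdot 1 = \frac{1}{3} \approx 0.33333$)
$c = \frac{1}{9}$ ($c = \left(\frac{1}{3}\right)^{2} = \frac{1}{9} \approx 0.11111$)
$\left(c + 45\right) \left(\left(-1\right) \left(-128\right)\right) = \left(\frac{1}{9} + 45\right) \left(\left(-1\right) \left(-128\right)\right) = \frac{406}{9} \cdot 128 = \frac{51968}{9}$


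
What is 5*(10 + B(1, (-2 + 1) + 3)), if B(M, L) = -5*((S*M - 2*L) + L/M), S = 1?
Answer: 75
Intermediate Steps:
B(M, L) = -5*M + 10*L - 5*L/M (B(M, L) = -5*((1*M - 2*L) + L/M) = -5*((M - 2*L) + L/M) = -5*(M - 2*L + L/M) = -5*M + 10*L - 5*L/M)
5*(10 + B(1, (-2 + 1) + 3)) = 5*(10 + (-5*1 + 10*((-2 + 1) + 3) - 5*((-2 + 1) + 3)/1)) = 5*(10 + (-5 + 10*(-1 + 3) - 5*(-1 + 3)*1)) = 5*(10 + (-5 + 10*2 - 5*2*1)) = 5*(10 + (-5 + 20 - 10)) = 5*(10 + 5) = 5*15 = 75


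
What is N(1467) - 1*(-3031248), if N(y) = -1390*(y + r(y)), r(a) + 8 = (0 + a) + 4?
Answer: -1041452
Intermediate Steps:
r(a) = -4 + a (r(a) = -8 + ((0 + a) + 4) = -8 + (a + 4) = -8 + (4 + a) = -4 + a)
N(y) = 5560 - 2780*y (N(y) = -1390*(y + (-4 + y)) = -1390*(-4 + 2*y) = 5560 - 2780*y)
N(1467) - 1*(-3031248) = (5560 - 2780*1467) - 1*(-3031248) = (5560 - 4078260) + 3031248 = -4072700 + 3031248 = -1041452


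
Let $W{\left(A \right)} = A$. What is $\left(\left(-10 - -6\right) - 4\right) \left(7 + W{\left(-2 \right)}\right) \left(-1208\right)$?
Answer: $48320$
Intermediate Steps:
$\left(\left(-10 - -6\right) - 4\right) \left(7 + W{\left(-2 \right)}\right) \left(-1208\right) = \left(\left(-10 - -6\right) - 4\right) \left(7 - 2\right) \left(-1208\right) = \left(\left(-10 + 6\right) - 4\right) 5 \left(-1208\right) = \left(-4 - 4\right) 5 \left(-1208\right) = \left(-8\right) 5 \left(-1208\right) = \left(-40\right) \left(-1208\right) = 48320$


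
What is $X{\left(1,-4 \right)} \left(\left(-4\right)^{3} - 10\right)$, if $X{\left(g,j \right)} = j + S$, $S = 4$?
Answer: $0$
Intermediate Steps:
$X{\left(g,j \right)} = 4 + j$ ($X{\left(g,j \right)} = j + 4 = 4 + j$)
$X{\left(1,-4 \right)} \left(\left(-4\right)^{3} - 10\right) = \left(4 - 4\right) \left(\left(-4\right)^{3} - 10\right) = 0 \left(-64 - 10\right) = 0 \left(-74\right) = 0$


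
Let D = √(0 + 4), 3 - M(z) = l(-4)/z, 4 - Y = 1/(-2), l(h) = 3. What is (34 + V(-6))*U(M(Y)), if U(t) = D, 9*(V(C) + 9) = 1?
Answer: 452/9 ≈ 50.222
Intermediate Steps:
V(C) = -80/9 (V(C) = -9 + (⅑)*1 = -9 + ⅑ = -80/9)
Y = 9/2 (Y = 4 - 1/(-2) = 4 - 1*(-½) = 4 + ½ = 9/2 ≈ 4.5000)
M(z) = 3 - 3/z
D = 2 (D = √4 = 2)
U(t) = 2
(34 + V(-6))*U(M(Y)) = (34 - 80/9)*2 = (226/9)*2 = 452/9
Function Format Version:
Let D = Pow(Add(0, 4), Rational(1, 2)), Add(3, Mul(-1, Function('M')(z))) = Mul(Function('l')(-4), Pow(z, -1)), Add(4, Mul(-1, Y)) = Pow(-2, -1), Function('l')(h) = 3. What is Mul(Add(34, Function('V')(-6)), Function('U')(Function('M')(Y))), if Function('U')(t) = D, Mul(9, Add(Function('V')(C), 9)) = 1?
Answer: Rational(452, 9) ≈ 50.222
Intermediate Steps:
Function('V')(C) = Rational(-80, 9) (Function('V')(C) = Add(-9, Mul(Rational(1, 9), 1)) = Add(-9, Rational(1, 9)) = Rational(-80, 9))
Y = Rational(9, 2) (Y = Add(4, Mul(-1, Pow(-2, -1))) = Add(4, Mul(-1, Rational(-1, 2))) = Add(4, Rational(1, 2)) = Rational(9, 2) ≈ 4.5000)
Function('M')(z) = Add(3, Mul(-3, Pow(z, -1))) (Function('M')(z) = Add(3, Mul(-1, Mul(3, Pow(z, -1)))) = Add(3, Mul(-3, Pow(z, -1))))
D = 2 (D = Pow(4, Rational(1, 2)) = 2)
Function('U')(t) = 2
Mul(Add(34, Function('V')(-6)), Function('U')(Function('M')(Y))) = Mul(Add(34, Rational(-80, 9)), 2) = Mul(Rational(226, 9), 2) = Rational(452, 9)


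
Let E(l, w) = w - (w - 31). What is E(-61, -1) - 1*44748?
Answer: -44717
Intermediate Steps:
E(l, w) = 31 (E(l, w) = w - (-31 + w) = w + (31 - w) = 31)
E(-61, -1) - 1*44748 = 31 - 1*44748 = 31 - 44748 = -44717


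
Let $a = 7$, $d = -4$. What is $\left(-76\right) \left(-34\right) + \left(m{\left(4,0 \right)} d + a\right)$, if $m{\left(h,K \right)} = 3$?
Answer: $2579$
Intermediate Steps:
$\left(-76\right) \left(-34\right) + \left(m{\left(4,0 \right)} d + a\right) = \left(-76\right) \left(-34\right) + \left(3 \left(-4\right) + 7\right) = 2584 + \left(-12 + 7\right) = 2584 - 5 = 2579$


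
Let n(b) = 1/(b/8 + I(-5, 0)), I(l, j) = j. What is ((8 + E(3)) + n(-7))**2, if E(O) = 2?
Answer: 3844/49 ≈ 78.449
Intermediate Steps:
n(b) = 8/b (n(b) = 1/(b/8 + 0) = 1/(b/8) = 8/b)
((8 + E(3)) + n(-7))**2 = ((8 + 2) + 8/(-7))**2 = (10 + 8*(-1/7))**2 = (10 - 8/7)**2 = (62/7)**2 = 3844/49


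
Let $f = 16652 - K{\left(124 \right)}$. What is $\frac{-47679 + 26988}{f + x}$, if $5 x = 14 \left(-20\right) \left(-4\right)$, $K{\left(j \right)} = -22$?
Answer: $- \frac{20691}{16898} \approx -1.2245$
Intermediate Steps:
$x = 224$ ($x = \frac{14 \left(-20\right) \left(-4\right)}{5} = \frac{\left(-280\right) \left(-4\right)}{5} = \frac{1}{5} \cdot 1120 = 224$)
$f = 16674$ ($f = 16652 - -22 = 16652 + 22 = 16674$)
$\frac{-47679 + 26988}{f + x} = \frac{-47679 + 26988}{16674 + 224} = - \frac{20691}{16898}$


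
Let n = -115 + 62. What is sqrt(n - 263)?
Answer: 2*I*sqrt(79) ≈ 17.776*I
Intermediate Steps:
n = -53
sqrt(n - 263) = sqrt(-53 - 263) = sqrt(-316) = 2*I*sqrt(79)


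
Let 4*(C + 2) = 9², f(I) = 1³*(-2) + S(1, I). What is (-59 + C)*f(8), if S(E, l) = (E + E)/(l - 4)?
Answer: 489/8 ≈ 61.125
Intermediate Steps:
S(E, l) = 2*E/(-4 + l) (S(E, l) = (2*E)/(-4 + l) = 2*E/(-4 + l))
f(I) = -2 + 2/(-4 + I) (f(I) = 1³*(-2) + 2*1/(-4 + I) = 1*(-2) + 2/(-4 + I) = -2 + 2/(-4 + I))
C = 73/4 (C = -2 + (¼)*9² = -2 + (¼)*81 = -2 + 81/4 = 73/4 ≈ 18.250)
(-59 + C)*f(8) = (-59 + 73/4)*(2*(5 - 1*8)/(-4 + 8)) = -163*(5 - 8)/(2*4) = -163*(-3)/(2*4) = -163/4*(-3/2) = 489/8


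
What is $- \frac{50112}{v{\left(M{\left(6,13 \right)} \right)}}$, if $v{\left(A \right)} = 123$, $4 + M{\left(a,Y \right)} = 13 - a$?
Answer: $- \frac{16704}{41} \approx -407.41$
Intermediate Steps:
$M{\left(a,Y \right)} = 9 - a$ ($M{\left(a,Y \right)} = -4 - \left(-13 + a\right) = 9 - a$)
$- \frac{50112}{v{\left(M{\left(6,13 \right)} \right)}} = - \frac{50112}{123} = \left(-50112\right) \frac{1}{123} = - \frac{16704}{41}$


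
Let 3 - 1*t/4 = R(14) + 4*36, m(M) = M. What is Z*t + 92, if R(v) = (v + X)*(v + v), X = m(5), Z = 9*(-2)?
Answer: 48548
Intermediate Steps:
Z = -18
X = 5
R(v) = 2*v*(5 + v) (R(v) = (v + 5)*(v + v) = (5 + v)*(2*v) = 2*v*(5 + v))
t = -2692 (t = 12 - 4*(2*14*(5 + 14) + 4*36) = 12 - 4*(2*14*19 + 144) = 12 - 4*(532 + 144) = 12 - 4*676 = 12 - 2704 = -2692)
Z*t + 92 = -18*(-2692) + 92 = 48456 + 92 = 48548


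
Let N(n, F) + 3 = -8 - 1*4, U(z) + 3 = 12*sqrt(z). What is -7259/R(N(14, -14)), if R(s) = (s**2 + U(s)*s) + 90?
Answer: -7259/1710 - 7259*I*sqrt(15)/3420 ≈ -4.245 - 8.2205*I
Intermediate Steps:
U(z) = -3 + 12*sqrt(z)
N(n, F) = -15 (N(n, F) = -3 + (-8 - 1*4) = -3 + (-8 - 4) = -3 - 12 = -15)
R(s) = 90 + s**2 + s*(-3 + 12*sqrt(s)) (R(s) = (s**2 + (-3 + 12*sqrt(s))*s) + 90 = (s**2 + s*(-3 + 12*sqrt(s))) + 90 = 90 + s**2 + s*(-3 + 12*sqrt(s)))
-7259/R(N(14, -14)) = -7259/(90 + (-15)**2 - 3*(-15) + 12*(-15)**(3/2)) = -7259/(90 + 225 + 45 + 12*(-15*I*sqrt(15))) = -7259/(90 + 225 + 45 - 180*I*sqrt(15)) = -7259/(360 - 180*I*sqrt(15))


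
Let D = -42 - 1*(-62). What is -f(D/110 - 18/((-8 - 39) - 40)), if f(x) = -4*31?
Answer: 124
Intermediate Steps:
D = 20 (D = -42 + 62 = 20)
f(x) = -124
-f(D/110 - 18/((-8 - 39) - 40)) = -1*(-124) = 124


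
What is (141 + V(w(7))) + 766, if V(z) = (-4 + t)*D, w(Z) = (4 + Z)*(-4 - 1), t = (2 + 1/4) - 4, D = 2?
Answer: 1791/2 ≈ 895.50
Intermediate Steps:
t = -7/4 (t = (2 + 1*(1/4)) - 4 = (2 + 1/4) - 4 = 9/4 - 4 = -7/4 ≈ -1.7500)
w(Z) = -20 - 5*Z (w(Z) = (4 + Z)*(-5) = -20 - 5*Z)
V(z) = -23/2 (V(z) = (-4 - 7/4)*2 = -23/4*2 = -23/2)
(141 + V(w(7))) + 766 = (141 - 23/2) + 766 = 259/2 + 766 = 1791/2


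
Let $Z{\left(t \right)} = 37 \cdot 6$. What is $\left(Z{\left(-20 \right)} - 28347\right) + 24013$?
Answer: $-4112$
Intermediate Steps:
$Z{\left(t \right)} = 222$
$\left(Z{\left(-20 \right)} - 28347\right) + 24013 = \left(222 - 28347\right) + 24013 = -28125 + 24013 = -4112$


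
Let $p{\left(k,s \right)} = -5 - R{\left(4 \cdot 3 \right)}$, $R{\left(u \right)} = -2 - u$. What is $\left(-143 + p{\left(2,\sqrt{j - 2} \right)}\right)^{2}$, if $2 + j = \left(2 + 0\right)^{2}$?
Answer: $17956$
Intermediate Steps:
$j = 2$ ($j = -2 + \left(2 + 0\right)^{2} = -2 + 2^{2} = -2 + 4 = 2$)
$p{\left(k,s \right)} = 9$ ($p{\left(k,s \right)} = -5 - \left(-2 - 4 \cdot 3\right) = -5 - \left(-2 - 12\right) = -5 - -14 = -5 + 14 = 9$)
$\left(-143 + p{\left(2,\sqrt{j - 2} \right)}\right)^{2} = \left(-143 + 9\right)^{2} = \left(-134\right)^{2} = 17956$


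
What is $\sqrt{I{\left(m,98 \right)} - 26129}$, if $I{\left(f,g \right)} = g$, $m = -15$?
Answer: $i \sqrt{26031} \approx 161.34 i$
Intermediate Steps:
$\sqrt{I{\left(m,98 \right)} - 26129} = \sqrt{98 - 26129} = \sqrt{-26031} = i \sqrt{26031}$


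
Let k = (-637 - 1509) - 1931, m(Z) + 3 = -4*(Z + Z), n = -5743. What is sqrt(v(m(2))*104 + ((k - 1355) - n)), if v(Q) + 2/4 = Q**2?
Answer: sqrt(37803) ≈ 194.43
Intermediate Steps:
m(Z) = -3 - 8*Z (m(Z) = -3 - 4*(Z + Z) = -3 - 8*Z)
v(Q) = -1/2 + Q**2
k = -4077 (k = -2146 - 1931 = -4077)
sqrt(v(m(2))*104 + ((k - 1355) - n)) = sqrt((-1/2 + (-3 - 8*2)**2)*104 + ((-4077 - 1355) - 1*(-5743))) = sqrt((-1/2 + (-3 - 16)**2)*104 + (-5432 + 5743)) = sqrt((-1/2 + (-19)**2)*104 + 311) = sqrt((-1/2 + 361)*104 + 311) = sqrt((721/2)*104 + 311) = sqrt(37492 + 311) = sqrt(37803)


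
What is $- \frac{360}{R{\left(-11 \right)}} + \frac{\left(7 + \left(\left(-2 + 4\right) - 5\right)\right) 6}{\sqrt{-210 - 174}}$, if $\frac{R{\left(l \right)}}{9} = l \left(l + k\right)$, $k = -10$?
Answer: $- \frac{40}{231} - \frac{i \sqrt{6}}{2} \approx -0.17316 - 1.2247 i$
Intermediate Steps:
$R{\left(l \right)} = 9 l \left(-10 + l\right)$ ($R{\left(l \right)} = 9 l \left(l - 10\right) = 9 l \left(-10 + l\right)$)
$- \frac{360}{R{\left(-11 \right)}} + \frac{\left(7 + \left(\left(-2 + 4\right) - 5\right)\right) 6}{\sqrt{-210 - 174}} = - \frac{360}{9 \left(-11\right) \left(-10 - 11\right)} + \frac{\left(7 + \left(\left(-2 + 4\right) - 5\right)\right) 6}{\sqrt{-210 - 174}} = - \frac{360}{9 \left(-11\right) \left(-21\right)} + \frac{\left(7 + \left(2 - 5\right)\right) 6}{\sqrt{-384}} = - \frac{360}{2079} + \frac{\left(7 - 3\right) 6}{8 i \sqrt{6}} = \left(-360\right) \frac{1}{2079} + 4 \cdot 6 \left(- \frac{i \sqrt{6}}{48}\right) = - \frac{40}{231} + 24 \left(- \frac{i \sqrt{6}}{48}\right) = - \frac{40}{231} - \frac{i \sqrt{6}}{2}$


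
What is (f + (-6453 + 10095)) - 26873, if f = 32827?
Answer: 9596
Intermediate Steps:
(f + (-6453 + 10095)) - 26873 = (32827 + (-6453 + 10095)) - 26873 = (32827 + 3642) - 26873 = 36469 - 26873 = 9596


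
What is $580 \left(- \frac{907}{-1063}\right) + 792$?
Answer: $\frac{1367956}{1063} \approx 1286.9$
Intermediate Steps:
$580 \left(- \frac{907}{-1063}\right) + 792 = 580 \left(\left(-907\right) \left(- \frac{1}{1063}\right)\right) + 792 = 580 \cdot \frac{907}{1063} + 792 = \frac{526060}{1063} + 792 = \frac{1367956}{1063}$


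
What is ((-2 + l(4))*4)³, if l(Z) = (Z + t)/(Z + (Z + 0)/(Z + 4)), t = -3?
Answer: -262144/729 ≈ -359.59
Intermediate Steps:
l(Z) = (-3 + Z)/(Z + Z/(4 + Z)) (l(Z) = (Z - 3)/(Z + (Z + 0)/(Z + 4)) = (-3 + Z)/(Z + Z/(4 + Z)))
((-2 + l(4))*4)³ = ((-2 + (-12 + 4 + 4²)/(4*(5 + 4)))*4)³ = ((-2 + (¼)*(-12 + 4 + 16)/9)*4)³ = ((-2 + (¼)*(⅑)*8)*4)³ = ((-2 + 2/9)*4)³ = (-16/9*4)³ = (-64/9)³ = -262144/729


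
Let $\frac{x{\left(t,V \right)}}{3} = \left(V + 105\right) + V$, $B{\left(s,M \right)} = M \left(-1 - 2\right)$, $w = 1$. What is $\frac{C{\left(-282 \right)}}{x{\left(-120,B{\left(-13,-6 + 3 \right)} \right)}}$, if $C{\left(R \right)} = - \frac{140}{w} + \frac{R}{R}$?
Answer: $- \frac{139}{369} \approx -0.37669$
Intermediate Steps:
$B{\left(s,M \right)} = - 3 M$ ($B{\left(s,M \right)} = M \left(-3\right) = - 3 M$)
$C{\left(R \right)} = -139$ ($C{\left(R \right)} = - \frac{140}{1} + \frac{R}{R} = \left(-140\right) 1 + 1 = -140 + 1 = -139$)
$x{\left(t,V \right)} = 315 + 6 V$ ($x{\left(t,V \right)} = 3 \left(\left(V + 105\right) + V\right) = 3 \left(\left(105 + V\right) + V\right) = 3 \left(105 + 2 V\right) = 315 + 6 V$)
$\frac{C{\left(-282 \right)}}{x{\left(-120,B{\left(-13,-6 + 3 \right)} \right)}} = - \frac{139}{315 + 6 \left(- 3 \left(-6 + 3\right)\right)} = - \frac{139}{315 + 6 \left(\left(-3\right) \left(-3\right)\right)} = - \frac{139}{315 + 6 \cdot 9} = - \frac{139}{315 + 54} = - \frac{139}{369}$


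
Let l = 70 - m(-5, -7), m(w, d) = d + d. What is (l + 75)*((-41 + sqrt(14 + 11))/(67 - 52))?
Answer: -1908/5 ≈ -381.60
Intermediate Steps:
m(w, d) = 2*d
l = 84 (l = 70 - 2*(-7) = 70 - 1*(-14) = 70 + 14 = 84)
(l + 75)*((-41 + sqrt(14 + 11))/(67 - 52)) = (84 + 75)*((-41 + sqrt(14 + 11))/(67 - 52)) = 159*((-41 + sqrt(25))/15) = 159*((-41 + 5)*(1/15)) = 159*(-36*1/15) = 159*(-12/5) = -1908/5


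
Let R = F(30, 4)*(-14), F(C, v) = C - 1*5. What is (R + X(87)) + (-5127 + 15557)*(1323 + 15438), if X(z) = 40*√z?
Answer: 174816880 + 40*√87 ≈ 1.7482e+8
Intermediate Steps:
F(C, v) = -5 + C (F(C, v) = C - 5 = -5 + C)
R = -350 (R = (-5 + 30)*(-14) = 25*(-14) = -350)
(R + X(87)) + (-5127 + 15557)*(1323 + 15438) = (-350 + 40*√87) + (-5127 + 15557)*(1323 + 15438) = (-350 + 40*√87) + 10430*16761 = (-350 + 40*√87) + 174817230 = 174816880 + 40*√87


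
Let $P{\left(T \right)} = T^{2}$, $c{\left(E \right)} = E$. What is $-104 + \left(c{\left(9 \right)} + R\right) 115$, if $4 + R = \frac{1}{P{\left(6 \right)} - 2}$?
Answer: $\frac{16129}{34} \approx 474.38$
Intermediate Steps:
$R = - \frac{135}{34}$ ($R = -4 + \frac{1}{6^{2} - 2} = -4 + \frac{1}{36 - 2} = -4 + \frac{1}{34} = - \frac{135}{34} \approx -3.9706$)
$-104 + \left(c{\left(9 \right)} + R\right) 115 = -104 + \left(9 - \frac{135}{34}\right) 115 = -104 + \frac{171}{34} \cdot 115 = -104 + \frac{19665}{34} = \frac{16129}{34}$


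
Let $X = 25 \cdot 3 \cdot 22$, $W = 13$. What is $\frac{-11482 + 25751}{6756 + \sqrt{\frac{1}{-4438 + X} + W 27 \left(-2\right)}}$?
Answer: $\frac{268767002832}{127256135545} - \frac{28538 i \sqrt{1364152369}}{127256135545} \approx 2.112 - 0.0082828 i$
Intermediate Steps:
$X = 1650$ ($X = 75 \cdot 22 = 1650$)
$\frac{-11482 + 25751}{6756 + \sqrt{\frac{1}{-4438 + X} + W 27 \left(-2\right)}} = \frac{-11482 + 25751}{6756 + \sqrt{\frac{1}{-4438 + 1650} + 13 \cdot 27 \left(-2\right)}} = \frac{14269}{6756 + \sqrt{\frac{1}{-2788} + 351 \left(-2\right)}} = \frac{14269}{6756 + \sqrt{- \frac{1}{2788} - 702}} = \frac{14269}{6756 + \sqrt{- \frac{1957177}{2788}}} = \frac{14269}{6756 + \frac{i \sqrt{1364152369}}{1394}}$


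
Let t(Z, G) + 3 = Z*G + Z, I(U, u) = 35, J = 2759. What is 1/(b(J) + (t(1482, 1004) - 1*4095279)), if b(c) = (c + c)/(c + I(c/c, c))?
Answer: -1397/3640400425 ≈ -3.8375e-7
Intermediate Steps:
t(Z, G) = -3 + Z + G*Z (t(Z, G) = -3 + (Z*G + Z) = -3 + (G*Z + Z) = -3 + (Z + G*Z) = -3 + Z + G*Z)
b(c) = 2*c/(35 + c) (b(c) = (c + c)/(c + 35) = (2*c)/(35 + c) = 2*c/(35 + c))
1/(b(J) + (t(1482, 1004) - 1*4095279)) = 1/(2*2759/(35 + 2759) + ((-3 + 1482 + 1004*1482) - 1*4095279)) = 1/(2*2759/2794 + ((-3 + 1482 + 1487928) - 4095279)) = 1/(2*2759*(1/2794) + (1489407 - 4095279)) = 1/(2759/1397 - 2605872) = 1/(-3640400425/1397) = -1397/3640400425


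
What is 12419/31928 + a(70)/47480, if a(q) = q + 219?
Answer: 18715041/47373170 ≈ 0.39506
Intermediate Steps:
a(q) = 219 + q
12419/31928 + a(70)/47480 = 12419/31928 + (219 + 70)/47480 = 12419*(1/31928) + 289*(1/47480) = 12419/31928 + 289/47480 = 18715041/47373170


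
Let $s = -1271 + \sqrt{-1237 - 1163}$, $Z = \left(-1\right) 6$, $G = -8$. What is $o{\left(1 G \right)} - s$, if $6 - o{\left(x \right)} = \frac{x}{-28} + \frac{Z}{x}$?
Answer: $\frac{35727}{28} - 20 i \sqrt{6} \approx 1276.0 - 48.99 i$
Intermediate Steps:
$Z = -6$
$s = -1271 + 20 i \sqrt{6}$ ($s = -1271 + \sqrt{-2400} = -1271 + 20 i \sqrt{6} \approx -1271.0 + 48.99 i$)
$o{\left(x \right)} = 6 + \frac{6}{x} + \frac{x}{28}$ ($o{\left(x \right)} = 6 - \left(\frac{x}{-28} - \frac{6}{x}\right) = 6 - \left(x \left(- \frac{1}{28}\right) - \frac{6}{x}\right) = 6 - \left(- \frac{x}{28} - \frac{6}{x}\right) = 6 - \left(- \frac{6}{x} - \frac{x}{28}\right) = 6 + \left(\frac{6}{x} + \frac{x}{28}\right) = 6 + \frac{6}{x} + \frac{x}{28}$)
$o{\left(1 G \right)} - s = \left(6 + \frac{6}{1 \left(-8\right)} + \frac{1 \left(-8\right)}{28}\right) - \left(-1271 + 20 i \sqrt{6}\right) = \left(6 + \frac{6}{-8} + \frac{1}{28} \left(-8\right)\right) + \left(1271 - 20 i \sqrt{6}\right) = \left(6 + 6 \left(- \frac{1}{8}\right) - \frac{2}{7}\right) + \left(1271 - 20 i \sqrt{6}\right) = \left(6 - \frac{3}{4} - \frac{2}{7}\right) + \left(1271 - 20 i \sqrt{6}\right) = \frac{139}{28} + \left(1271 - 20 i \sqrt{6}\right) = \frac{35727}{28} - 20 i \sqrt{6}$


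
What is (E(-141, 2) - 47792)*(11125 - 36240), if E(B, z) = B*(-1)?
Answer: 1196754865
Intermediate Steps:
E(B, z) = -B
(E(-141, 2) - 47792)*(11125 - 36240) = (-1*(-141) - 47792)*(11125 - 36240) = (141 - 47792)*(-25115) = -47651*(-25115) = 1196754865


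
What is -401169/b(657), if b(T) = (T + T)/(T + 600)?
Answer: -56029937/146 ≈ -3.8377e+5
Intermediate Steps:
b(T) = 2*T/(600 + T) (b(T) = (2*T)/(600 + T) = 2*T/(600 + T))
-401169/b(657) = -401169/(2*657/(600 + 657)) = -401169/(2*657/1257) = -401169/(2*657*(1/1257)) = -401169/438/419 = -401169*419/438 = -56029937/146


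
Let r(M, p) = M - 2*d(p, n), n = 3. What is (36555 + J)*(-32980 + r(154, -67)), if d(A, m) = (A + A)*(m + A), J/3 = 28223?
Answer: -6058533072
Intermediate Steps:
J = 84669 (J = 3*28223 = 84669)
d(A, m) = 2*A*(A + m) (d(A, m) = (2*A)*(A + m) = 2*A*(A + m))
r(M, p) = M - 4*p*(3 + p) (r(M, p) = M - 4*p*(p + 3) = M - 4*p*(3 + p))
(36555 + J)*(-32980 + r(154, -67)) = (36555 + 84669)*(-32980 + (154 - 4*(-67)*(3 - 67))) = 121224*(-32980 + (154 - 4*(-67)*(-64))) = 121224*(-32980 + (154 - 17152)) = 121224*(-32980 - 16998) = 121224*(-49978) = -6058533072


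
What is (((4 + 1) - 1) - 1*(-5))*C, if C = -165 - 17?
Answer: -1638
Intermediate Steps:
C = -182
(((4 + 1) - 1) - 1*(-5))*C = (((4 + 1) - 1) - 1*(-5))*(-182) = ((5 - 1) + 5)*(-182) = (4 + 5)*(-182) = 9*(-182) = -1638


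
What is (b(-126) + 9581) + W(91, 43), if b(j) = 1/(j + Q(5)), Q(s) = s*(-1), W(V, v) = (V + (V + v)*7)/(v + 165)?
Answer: 261197679/27248 ≈ 9585.9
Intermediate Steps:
W(V, v) = (7*v + 8*V)/(165 + v) (W(V, v) = (V + (7*V + 7*v))/(165 + v) = (7*v + 8*V)/(165 + v))
Q(s) = -s
b(j) = 1/(-5 + j) (b(j) = 1/(j - 1*5) = 1/(j - 5) = 1/(-5 + j))
(b(-126) + 9581) + W(91, 43) = (1/(-5 - 126) + 9581) + (7*43 + 8*91)/(165 + 43) = (1/(-131) + 9581) + (301 + 728)/208 = (-1/131 + 9581) + (1/208)*1029 = 1255110/131 + 1029/208 = 261197679/27248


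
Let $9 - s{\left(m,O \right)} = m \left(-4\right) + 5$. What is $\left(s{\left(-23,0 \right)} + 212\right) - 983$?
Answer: $-859$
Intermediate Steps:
$s{\left(m,O \right)} = 4 + 4 m$ ($s{\left(m,O \right)} = 9 - \left(m \left(-4\right) + 5\right) = 9 - \left(- 4 m + 5\right) = 9 - \left(5 - 4 m\right) = 9 + \left(-5 + 4 m\right) = 4 + 4 m$)
$\left(s{\left(-23,0 \right)} + 212\right) - 983 = \left(\left(4 + 4 \left(-23\right)\right) + 212\right) - 983 = \left(\left(4 - 92\right) + 212\right) - 983 = \left(-88 + 212\right) - 983 = 124 - 983 = -859$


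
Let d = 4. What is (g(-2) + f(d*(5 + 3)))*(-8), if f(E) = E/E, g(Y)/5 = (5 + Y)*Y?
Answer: 232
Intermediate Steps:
g(Y) = 5*Y*(5 + Y) (g(Y) = 5*((5 + Y)*Y) = 5*(Y*(5 + Y)) = 5*Y*(5 + Y))
f(E) = 1
(g(-2) + f(d*(5 + 3)))*(-8) = (5*(-2)*(5 - 2) + 1)*(-8) = (5*(-2)*3 + 1)*(-8) = (-30 + 1)*(-8) = -29*(-8) = 232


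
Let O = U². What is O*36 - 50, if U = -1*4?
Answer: 526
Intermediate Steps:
U = -4
O = 16 (O = (-4)² = 16)
O*36 - 50 = 16*36 - 50 = 576 - 50 = 526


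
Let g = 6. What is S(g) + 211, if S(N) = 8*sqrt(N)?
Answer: 211 + 8*sqrt(6) ≈ 230.60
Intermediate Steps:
S(g) + 211 = 8*sqrt(6) + 211 = 211 + 8*sqrt(6)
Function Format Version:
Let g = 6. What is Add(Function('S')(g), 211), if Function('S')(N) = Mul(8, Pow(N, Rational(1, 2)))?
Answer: Add(211, Mul(8, Pow(6, Rational(1, 2)))) ≈ 230.60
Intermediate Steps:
Add(Function('S')(g), 211) = Add(Mul(8, Pow(6, Rational(1, 2))), 211) = Add(211, Mul(8, Pow(6, Rational(1, 2))))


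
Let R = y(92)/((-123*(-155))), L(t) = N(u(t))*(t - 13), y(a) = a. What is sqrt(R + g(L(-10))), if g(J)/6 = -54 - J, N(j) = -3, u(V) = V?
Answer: I*sqrt(268242224070)/19065 ≈ 27.166*I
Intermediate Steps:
L(t) = 39 - 3*t (L(t) = -3*(t - 13) = -3*(-13 + t) = 39 - 3*t)
g(J) = -324 - 6*J (g(J) = 6*(-54 - J) = -324 - 6*J)
R = 92/19065 (R = 92/((-123*(-155))) = 92/19065 ≈ 0.0048256)
sqrt(R + g(L(-10))) = sqrt(92/19065 + (-324 - 6*(39 - 3*(-10)))) = sqrt(92/19065 + (-324 - 6*(39 + 30))) = sqrt(92/19065 + (-324 - 6*69)) = sqrt(92/19065 + (-324 - 414)) = sqrt(92/19065 - 738) = sqrt(-14069878/19065) = I*sqrt(268242224070)/19065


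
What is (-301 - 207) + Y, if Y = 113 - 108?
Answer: -503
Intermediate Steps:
Y = 5
(-301 - 207) + Y = (-301 - 207) + 5 = -508 + 5 = -503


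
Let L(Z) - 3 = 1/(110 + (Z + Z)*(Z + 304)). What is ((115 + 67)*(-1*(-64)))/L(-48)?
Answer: 284979968/73397 ≈ 3882.7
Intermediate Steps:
L(Z) = 3 + 1/(110 + 2*Z*(304 + Z)) (L(Z) = 3 + 1/(110 + (Z + Z)*(Z + 304)) = 3 + 1/(110 + (2*Z)*(304 + Z)) = 3 + 1/(110 + 2*Z*(304 + Z)))
((115 + 67)*(-1*(-64)))/L(-48) = ((115 + 67)*(-1*(-64)))/(((331 + 6*(-48)² + 1824*(-48))/(2*(55 + (-48)² + 304*(-48))))) = (182*64)/(((331 + 6*2304 - 87552)/(2*(55 + 2304 - 14592)))) = 11648/(((½)*(331 + 13824 - 87552)/(-12233))) = 11648/(((½)*(-1/12233)*(-73397))) = 11648/(73397/24466) = 11648*(24466/73397) = 284979968/73397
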